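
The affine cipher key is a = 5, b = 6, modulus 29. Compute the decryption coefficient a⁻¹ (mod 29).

6

gcd(29, 5) by repeated division:
29 = 5·5 + 4
5 = 1·4 + 1
4 = 4·1 + 0
The gcd is 1. Working backward:
1 = 5 − 4
1 = −29 + 6·5
So 5·6 ≡ 1 (mod 29).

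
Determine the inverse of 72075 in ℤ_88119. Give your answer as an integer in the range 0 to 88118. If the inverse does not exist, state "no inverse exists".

Compute gcd(72075, 88119):
88119 = 1*72075 + 16044
72075 = 4*16044 + 7899
16044 = 2*7899 + 246
7899 = 32*246 + 27
246 = 9*27 + 3
27 = 9*3 + 0
Since gcd = 3 > 1, 72075 is not a unit mod 88119.

no inverse exists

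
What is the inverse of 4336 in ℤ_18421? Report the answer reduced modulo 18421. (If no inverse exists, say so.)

Extended Euclidean algorithm:
18421 = 4·4336 + 1077
4336 = 4·1077 + 28
1077 = 38·28 + 13
28 = 2·13 + 2
13 = 6·2 + 1
2 = 2·1 + 0
gcd = 1, so the inverse exists. Back-substitute:
1 = 13 − 6·2
1 = −6·28 + 13·13
1 = 13·1077 − 500·28
1 = −500·4336 + 2013·1077
1 = 2013·18421 − 8552·4336
Hence 4336⁻¹ ≡ -8552 ≡ 9869 (mod 18421).

9869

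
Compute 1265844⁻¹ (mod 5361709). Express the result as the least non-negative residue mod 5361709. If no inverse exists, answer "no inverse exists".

587620

Run Euclid on (5361709, 1265844):
5361709 = 4·1265844 + 298333
1265844 = 4·298333 + 72512
298333 = 4·72512 + 8285
72512 = 8·8285 + 6232
8285 = 1·6232 + 2053
6232 = 3·2053 + 73
2053 = 28·73 + 9
73 = 8·9 + 1
9 = 9·1 + 0
The gcd is 1. Working backward:
1 = 73 − 8·9
1 = −8·2053 + 225·73
1 = 225·6232 − 683·2053
1 = −683·8285 + 908·6232
1 = 908·72512 − 7947·8285
1 = −7947·298333 + 32696·72512
1 = 32696·1265844 − 138731·298333
1 = −138731·5361709 + 587620·1265844
So 1265844·587620 ≡ 1 (mod 5361709).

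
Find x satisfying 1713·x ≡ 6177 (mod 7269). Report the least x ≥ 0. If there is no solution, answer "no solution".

2172

First find gcd(1713, 7269):
7269 = 4*1713 + 417
1713 = 4*417 + 45
417 = 9*45 + 12
45 = 3*12 + 9
12 = 1*9 + 3
9 = 3*3 + 0
gcd = 3 and 3 | 6177, so solutions exist. Divide through by 3: 571x ≡ 2059 (mod 2423).
Now find 571⁻¹ mod 2423:
2423 = 4·571 + 139
571 = 4·139 + 15
139 = 9·15 + 4
15 = 3·4 + 3
4 = 1·3 + 1
3 = 3·1 + 0
Back-substitute:
1 = 4 − 3
1 = −15 + 4·4
1 = 4·139 − 37·15
1 = −37·571 + 152·139
1 = 152·2423 − 645·571
So 571·(-645) ≡ 1 (mod 2423), i.e. 571⁻¹ ≡ 1778.
Then x ≡ 1778·2059 ≡ 2172 (mod 2423); the smallest non-negative solution is x = 2172.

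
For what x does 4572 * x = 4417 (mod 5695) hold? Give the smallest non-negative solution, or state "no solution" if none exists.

1771

First find gcd(4572, 5695):
5695 = 1*4572 + 1123
4572 = 4*1123 + 80
1123 = 14*80 + 3
80 = 26*3 + 2
3 = 1*2 + 1
2 = 2*1 + 0
gcd = 1, so a unique solution mod 5695 exists.
Back-substitute for the Bézout coefficients:
1 = 3 − 2
1 = −80 + 27·3
1 = 27·1123 − 379·80
1 = −379·4572 + 1543·1123
1 = 1543·5695 − 1922·4572
So 4572·(-1922) ≡ 1 (mod 5695), giving 4572⁻¹ ≡ 3773.
x ≡ 4572⁻¹·4417 ≡ 3773·4417 ≡ 1771 (mod 5695).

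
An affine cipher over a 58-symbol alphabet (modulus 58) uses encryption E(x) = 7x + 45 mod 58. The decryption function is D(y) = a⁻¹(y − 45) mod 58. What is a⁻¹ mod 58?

25

Extended Euclidean algorithm:
58 = 8×7 + 2
7 = 3×2 + 1
2 = 2×1 + 0
Since gcd(7, 58) = 1, back-substitute to write 1 as a combination:
1 = 7 − 3·2
1 = −3·58 + 25·7
So 7·25 ≡ 1 (mod 58).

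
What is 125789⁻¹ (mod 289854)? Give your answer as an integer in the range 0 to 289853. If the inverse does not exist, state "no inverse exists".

154037

Apply the Euclidean algorithm to 289854 and 125789:
289854 = 2×125789 + 38276
125789 = 3×38276 + 10961
38276 = 3×10961 + 5393
10961 = 2×5393 + 175
5393 = 30×175 + 143
175 = 1×143 + 32
143 = 4×32 + 15
32 = 2×15 + 2
15 = 7×2 + 1
2 = 2×1 + 0
Since gcd(125789, 289854) = 1, back-substitute to write 1 as a combination:
1 = 15 − 7·2
1 = −7·32 + 15·15
1 = 15·143 − 67·32
1 = −67·175 + 82·143
1 = 82·5393 − 2527·175
1 = −2527·10961 + 5136·5393
1 = 5136·38276 − 17935·10961
1 = −17935·125789 + 58941·38276
1 = 58941·289854 − 135817·125789
Thus 125789·(-135817) ≡ 1 (mod 289854); reducing, -135817 mod 289854 = 154037.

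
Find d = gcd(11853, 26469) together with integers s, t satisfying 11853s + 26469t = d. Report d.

Repeated division:
26469 = 2×11853 + 2763
11853 = 4×2763 + 801
2763 = 3×801 + 360
801 = 2×360 + 81
360 = 4×81 + 36
81 = 2×36 + 9
36 = 4×9 + 0
gcd(11853, 26469) = 9.
Express as a combination:
9 = 81 − 2·36
9 = −2·360 + 9·81
9 = 9·801 − 20·360
9 = −20·2763 + 69·801
9 = 69·11853 − 296·2763
9 = −296·26469 + 661·11853
So 9 = (-296)·26469 + (661)·11853.

9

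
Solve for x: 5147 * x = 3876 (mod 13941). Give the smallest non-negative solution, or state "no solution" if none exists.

12945

First find gcd(5147, 13941):
13941 = 2·5147 + 3647
5147 = 1·3647 + 1500
3647 = 2·1500 + 647
1500 = 2·647 + 206
647 = 3·206 + 29
206 = 7·29 + 3
29 = 9·3 + 2
3 = 1·2 + 1
2 = 2·1 + 0
gcd = 1, so a unique solution mod 13941 exists.
Back-substitute for the Bézout coefficients:
1 = 3 − 2
1 = −29 + 10·3
1 = 10·206 − 71·29
1 = −71·647 + 223·206
1 = 223·1500 − 517·647
1 = −517·3647 + 1257·1500
1 = 1257·5147 − 1774·3647
1 = −1774·13941 + 4805·5147
So 5147·(4805) ≡ 1 (mod 13941), giving 5147⁻¹ ≡ 4805.
x ≡ 5147⁻¹·3876 ≡ 4805·3876 ≡ 12945 (mod 13941).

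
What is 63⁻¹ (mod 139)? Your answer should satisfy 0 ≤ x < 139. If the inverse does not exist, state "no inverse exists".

64

Extended Euclidean algorithm:
139 = 2·63 + 13
63 = 4·13 + 11
13 = 1·11 + 2
11 = 5·2 + 1
2 = 2·1 + 0
The gcd is 1. Working backward:
1 = 11 − 5·2
1 = −5·13 + 6·11
1 = 6·63 − 29·13
1 = −29·139 + 64·63
So 63·64 ≡ 1 (mod 139).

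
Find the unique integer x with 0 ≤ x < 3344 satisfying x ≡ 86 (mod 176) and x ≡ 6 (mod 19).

614

Write x = 86 + 176·k. Then 176·k ≡ 6 − 86 ≡ 15 (mod 19).
Need 176⁻¹ mod 19. Extended Euclid on (19, 5):
19 = 3×5 + 4
5 = 1×4 + 1
4 = 4×1 + 0
Back-substitute:
1 = 5 − 4
1 = −19 + 4·5
176⁻¹ ≡ 4 (mod 19), so k ≡ 4·15 ≡ 3 (mod 19).
x = 86 + 176·3 = 614.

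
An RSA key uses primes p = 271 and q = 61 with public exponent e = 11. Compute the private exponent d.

5891

φ(n) = (p−1)(q−1) = 270·60 = 16200.
Need d with 11·d ≡ 1 (mod 16200). Apply the extended Euclidean algorithm:
16200 = 1472·11 + 8
11 = 1·8 + 3
8 = 2·3 + 2
3 = 1·2 + 1
2 = 2·1 + 0
Back-substitute:
1 = 3 − 2
1 = −8 + 3·3
1 = 3·11 − 4·8
1 = −4·16200 + 5891·11
So 11·5891 ≡ 1 (mod 16200), hence d = 5891.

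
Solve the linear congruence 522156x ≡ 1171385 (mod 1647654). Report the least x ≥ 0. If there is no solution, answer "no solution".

gcd(522156, 1647654):
1647654 = 3×522156 + 81186
522156 = 6×81186 + 35040
81186 = 2×35040 + 11106
35040 = 3×11106 + 1722
11106 = 6×1722 + 774
1722 = 2×774 + 174
774 = 4×174 + 78
174 = 2×78 + 18
78 = 4×18 + 6
18 = 3×6 + 0
gcd = 6, but 6 ∤ 1171385, so the congruence has no solution.

no solution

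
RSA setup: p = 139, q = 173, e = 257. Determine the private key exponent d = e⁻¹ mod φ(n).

φ(n) = (p−1)(q−1) = 138·172 = 23736.
Need d with 257·d ≡ 1 (mod 23736). Apply the extended Euclidean algorithm:
23736 = 92·257 + 92
257 = 2·92 + 73
92 = 1·73 + 19
73 = 3·19 + 16
19 = 1·16 + 3
16 = 5·3 + 1
3 = 3·1 + 0
Back-substitute:
1 = 16 − 5·3
1 = −5·19 + 6·16
1 = 6·73 − 23·19
1 = −23·92 + 29·73
1 = 29·257 − 81·92
1 = −81·23736 + 7481·257
So 257·7481 ≡ 1 (mod 23736), hence d = 7481.

7481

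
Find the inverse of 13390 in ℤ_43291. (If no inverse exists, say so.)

Run Euclid on (43291, 13390):
43291 = 3×13390 + 3121
13390 = 4×3121 + 906
3121 = 3×906 + 403
906 = 2×403 + 100
403 = 4×100 + 3
100 = 33×3 + 1
3 = 3×1 + 0
gcd = 1, so the inverse exists. Back-substitute:
1 = 100 − 33·3
1 = −33·403 + 133·100
1 = 133·906 − 299·403
1 = −299·3121 + 1030·906
1 = 1030·13390 − 4419·3121
1 = −4419·43291 + 14287·13390
So 13390·14287 ≡ 1 (mod 43291).

14287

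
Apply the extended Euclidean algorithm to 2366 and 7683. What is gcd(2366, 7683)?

Euclidean algorithm:
7683 = 3*2366 + 585
2366 = 4*585 + 26
585 = 22*26 + 13
26 = 2*13 + 0
gcd(2366, 7683) = 13.
Back-substituting:
13 = 585 − 22·26
13 = −22·2366 + 89·585
13 = 89·7683 − 289·2366
So 13 = (89)·7683 + (-289)·2366.

13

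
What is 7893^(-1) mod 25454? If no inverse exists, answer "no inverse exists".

6195

Extended Euclidean algorithm:
25454 = 3*7893 + 1775
7893 = 4*1775 + 793
1775 = 2*793 + 189
793 = 4*189 + 37
189 = 5*37 + 4
37 = 9*4 + 1
4 = 4*1 + 0
The gcd is 1. Working backward:
1 = 37 − 9·4
1 = −9·189 + 46·37
1 = 46·793 − 193·189
1 = −193·1775 + 432·793
1 = 432·7893 − 1921·1775
1 = −1921·25454 + 6195·7893
So 7893·6195 ≡ 1 (mod 25454).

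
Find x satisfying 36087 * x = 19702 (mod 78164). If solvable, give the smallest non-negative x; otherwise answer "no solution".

10250

First find gcd(36087, 78164):
78164 = 2*36087 + 5990
36087 = 6*5990 + 147
5990 = 40*147 + 110
147 = 1*110 + 37
110 = 2*37 + 36
37 = 1*36 + 1
36 = 36*1 + 0
gcd = 1, so a unique solution mod 78164 exists.
Back-substitute for the Bézout coefficients:
1 = 37 − 36
1 = −110 + 3·37
1 = 3·147 − 4·110
1 = −4·5990 + 163·147
1 = 163·36087 − 982·5990
1 = −982·78164 + 2127·36087
So 36087·(2127) ≡ 1 (mod 78164), giving 36087⁻¹ ≡ 2127.
x ≡ 36087⁻¹·19702 ≡ 2127·19702 ≡ 10250 (mod 78164).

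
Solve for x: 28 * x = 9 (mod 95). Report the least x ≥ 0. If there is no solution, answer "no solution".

58

First find gcd(28, 95):
95 = 3*28 + 11
28 = 2*11 + 6
11 = 1*6 + 5
6 = 1*5 + 1
5 = 5*1 + 0
gcd = 1, so a unique solution mod 95 exists.
Back-substitute for the Bézout coefficients:
1 = 6 − 5
1 = −11 + 2·6
1 = 2·28 − 5·11
1 = −5·95 + 17·28
So 28·(17) ≡ 1 (mod 95), giving 28⁻¹ ≡ 17.
x ≡ 28⁻¹·9 ≡ 17·9 ≡ 58 (mod 95).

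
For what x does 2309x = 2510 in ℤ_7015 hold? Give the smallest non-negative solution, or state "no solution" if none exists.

First find gcd(2309, 7015):
7015 = 3·2309 + 88
2309 = 26·88 + 21
88 = 4·21 + 4
21 = 5·4 + 1
4 = 4·1 + 0
gcd = 1, so a unique solution mod 7015 exists.
Back-substitute for the Bézout coefficients:
1 = 21 − 5·4
1 = −5·88 + 21·21
1 = 21·2309 − 551·88
1 = −551·7015 + 1674·2309
So 2309·(1674) ≡ 1 (mod 7015), giving 2309⁻¹ ≡ 1674.
x ≡ 2309⁻¹·2510 ≡ 1674·2510 ≡ 6770 (mod 7015).

6770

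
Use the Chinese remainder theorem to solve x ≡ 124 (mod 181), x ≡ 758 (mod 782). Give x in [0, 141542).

Write x = 124 + 181·k. Then 181·k ≡ 758 − 124 ≡ 634 (mod 782).
Need 181⁻¹ mod 782. Extended Euclid on (782, 181):
782 = 4×181 + 58
181 = 3×58 + 7
58 = 8×7 + 2
7 = 3×2 + 1
2 = 2×1 + 0
Back-substitute:
1 = 7 − 3·2
1 = −3·58 + 25·7
1 = 25·181 − 78·58
1 = −78·782 + 337·181
181⁻¹ ≡ 337 (mod 782), so k ≡ 337·634 ≡ 172 (mod 782).
x = 124 + 181·172 = 31256.

31256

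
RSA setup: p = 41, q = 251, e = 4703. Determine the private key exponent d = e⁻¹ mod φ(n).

8367

φ(n) = (p−1)(q−1) = 40·250 = 10000.
Need d with 4703·d ≡ 1 (mod 10000). Apply the extended Euclidean algorithm:
10000 = 2*4703 + 594
4703 = 7*594 + 545
594 = 1*545 + 49
545 = 11*49 + 6
49 = 8*6 + 1
6 = 6*1 + 0
Back-substitute:
1 = 49 − 8·6
1 = −8·545 + 89·49
1 = 89·594 − 97·545
1 = −97·4703 + 768·594
1 = 768·10000 − 1633·4703
So 4703·(-1633) ≡ 1 (mod 10000), hence d ≡ -1633 ≡ 8367 (mod 10000).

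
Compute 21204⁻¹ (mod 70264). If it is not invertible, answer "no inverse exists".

no inverse exists

Compute gcd(21204, 70264):
70264 = 3·21204 + 6652
21204 = 3·6652 + 1248
6652 = 5·1248 + 412
1248 = 3·412 + 12
412 = 34·12 + 4
12 = 3·4 + 0
Since gcd = 4 > 1, 21204 is not a unit mod 70264.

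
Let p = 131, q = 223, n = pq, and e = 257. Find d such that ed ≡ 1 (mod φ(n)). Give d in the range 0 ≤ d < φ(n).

φ(n) = (p−1)(q−1) = 130·222 = 28860.
Need d with 257·d ≡ 1 (mod 28860). Apply the extended Euclidean algorithm:
28860 = 112*257 + 76
257 = 3*76 + 29
76 = 2*29 + 18
29 = 1*18 + 11
18 = 1*11 + 7
11 = 1*7 + 4
7 = 1*4 + 3
4 = 1*3 + 1
3 = 3*1 + 0
Back-substitute:
1 = 4 − 3
1 = −7 + 2·4
1 = 2·11 − 3·7
1 = −3·18 + 5·11
1 = 5·29 − 8·18
1 = −8·76 + 21·29
1 = 21·257 − 71·76
1 = −71·28860 + 7973·257
So 257·7973 ≡ 1 (mod 28860), hence d = 7973.

7973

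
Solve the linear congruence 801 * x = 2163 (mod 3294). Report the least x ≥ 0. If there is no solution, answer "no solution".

gcd(801, 3294):
3294 = 4×801 + 90
801 = 8×90 + 81
90 = 1×81 + 9
81 = 9×9 + 0
gcd = 9, but 9 ∤ 2163, so the congruence has no solution.

no solution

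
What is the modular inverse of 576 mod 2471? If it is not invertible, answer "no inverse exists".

Run Euclid on (2471, 576):
2471 = 4*576 + 167
576 = 3*167 + 75
167 = 2*75 + 17
75 = 4*17 + 7
17 = 2*7 + 3
7 = 2*3 + 1
3 = 3*1 + 0
gcd = 1, so the inverse exists. Back-substitute:
1 = 7 − 2·3
1 = −2·17 + 5·7
1 = 5·75 − 22·17
1 = −22·167 + 49·75
1 = 49·576 − 169·167
1 = −169·2471 + 725·576
So 576·725 ≡ 1 (mod 2471).

725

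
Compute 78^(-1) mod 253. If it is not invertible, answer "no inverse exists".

gcd(253, 78) by repeated division:
253 = 3*78 + 19
78 = 4*19 + 2
19 = 9*2 + 1
2 = 2*1 + 0
Since gcd(78, 253) = 1, back-substitute to write 1 as a combination:
1 = 19 − 9·2
1 = −9·78 + 37·19
1 = 37·253 − 120·78
Thus 78·(-120) ≡ 1 (mod 253); reducing, -120 mod 253 = 133.

133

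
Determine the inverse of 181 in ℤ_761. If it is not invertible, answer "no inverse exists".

Apply the Euclidean algorithm to 761 and 181:
761 = 4·181 + 37
181 = 4·37 + 33
37 = 1·33 + 4
33 = 8·4 + 1
4 = 4·1 + 0
gcd = 1, so the inverse exists. Back-substitute:
1 = 33 − 8·4
1 = −8·37 + 9·33
1 = 9·181 − 44·37
1 = −44·761 + 185·181
So 181·185 ≡ 1 (mod 761).

185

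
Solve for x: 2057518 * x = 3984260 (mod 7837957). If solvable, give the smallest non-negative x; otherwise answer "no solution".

1114723

First find gcd(2057518, 7837957):
7837957 = 3*2057518 + 1665403
2057518 = 1*1665403 + 392115
1665403 = 4*392115 + 96943
392115 = 4*96943 + 4343
96943 = 22*4343 + 1397
4343 = 3*1397 + 152
1397 = 9*152 + 29
152 = 5*29 + 7
29 = 4*7 + 1
7 = 7*1 + 0
gcd = 1, so a unique solution mod 7837957 exists.
Back-substitute for the Bézout coefficients:
1 = 29 − 4·7
1 = −4·152 + 21·29
1 = 21·1397 − 193·152
1 = −193·4343 + 600·1397
1 = 600·96943 − 13393·4343
1 = −13393·392115 + 54172·96943
1 = 54172·1665403 − 230081·392115
1 = −230081·2057518 + 284253·1665403
1 = 284253·7837957 − 1082840·2057518
So 2057518·(-1082840) ≡ 1 (mod 7837957), giving 2057518⁻¹ ≡ 6755117.
x ≡ 2057518⁻¹·3984260 ≡ 6755117·3984260 ≡ 1114723 (mod 7837957).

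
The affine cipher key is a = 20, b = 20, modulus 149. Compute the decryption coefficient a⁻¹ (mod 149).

Extended Euclidean algorithm:
149 = 7*20 + 9
20 = 2*9 + 2
9 = 4*2 + 1
2 = 2*1 + 0
The gcd is 1. Working backward:
1 = 9 − 4·2
1 = −4·20 + 9·9
1 = 9·149 − 67·20
So 20·(-67) ≡ 1 (mod 149), and -67 ≡ 82 (mod 149).

82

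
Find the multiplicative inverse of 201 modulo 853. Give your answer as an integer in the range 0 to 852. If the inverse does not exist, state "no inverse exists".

Extended Euclidean algorithm:
853 = 4*201 + 49
201 = 4*49 + 5
49 = 9*5 + 4
5 = 1*4 + 1
4 = 4*1 + 0
Since gcd(201, 853) = 1, back-substitute to write 1 as a combination:
1 = 5 − 4
1 = −49 + 10·5
1 = 10·201 − 41·49
1 = −41·853 + 174·201
So 201·174 ≡ 1 (mod 853).

174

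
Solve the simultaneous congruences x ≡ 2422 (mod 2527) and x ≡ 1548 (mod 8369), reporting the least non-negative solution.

Write x = 2422 + 2527·k. Then 2527·k ≡ 1548 − 2422 ≡ 7495 (mod 8369).
Need 2527⁻¹ mod 8369. Extended Euclid on (8369, 2527):
8369 = 3*2527 + 788
2527 = 3*788 + 163
788 = 4*163 + 136
163 = 1*136 + 27
136 = 5*27 + 1
27 = 27*1 + 0
Back-substitute:
1 = 136 − 5·27
1 = −5·163 + 6·136
1 = 6·788 − 29·163
1 = −29·2527 + 93·788
1 = 93·8369 − 308·2527
2527⁻¹ ≡ 8061 (mod 8369), so k ≡ 8061·7495 ≡ 1384 (mod 8369).
x = 2422 + 2527·1384 = 3499790.

3499790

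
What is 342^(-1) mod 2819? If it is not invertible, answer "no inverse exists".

849

Extended Euclidean algorithm:
2819 = 8·342 + 83
342 = 4·83 + 10
83 = 8·10 + 3
10 = 3·3 + 1
3 = 3·1 + 0
Since gcd(342, 2819) = 1, back-substitute to write 1 as a combination:
1 = 10 − 3·3
1 = −3·83 + 25·10
1 = 25·342 − 103·83
1 = −103·2819 + 849·342
So 342·849 ≡ 1 (mod 2819).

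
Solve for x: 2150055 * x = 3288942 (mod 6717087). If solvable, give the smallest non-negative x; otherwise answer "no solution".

189556

First find gcd(2150055, 6717087):
6717087 = 3·2150055 + 266922
2150055 = 8·266922 + 14679
266922 = 18·14679 + 2700
14679 = 5·2700 + 1179
2700 = 2·1179 + 342
1179 = 3·342 + 153
342 = 2·153 + 36
153 = 4·36 + 9
36 = 4·9 + 0
gcd = 9 and 9 | 3288942, so solutions exist. Divide through by 9: 238895x ≡ 365438 (mod 746343).
Now find 238895⁻¹ mod 746343:
746343 = 3×238895 + 29658
238895 = 8×29658 + 1631
29658 = 18×1631 + 300
1631 = 5×300 + 131
300 = 2×131 + 38
131 = 3×38 + 17
38 = 2×17 + 4
17 = 4×4 + 1
4 = 4×1 + 0
Back-substitute:
1 = 17 − 4·4
1 = −4·38 + 9·17
1 = 9·131 − 31·38
1 = −31·300 + 71·131
1 = 71·1631 − 386·300
1 = −386·29658 + 7019·1631
1 = 7019·238895 − 56538·29658
1 = −56538·746343 + 176633·238895
So 238895⁻¹ ≡ 176633 (mod 746343).
Then x ≡ 176633·365438 ≡ 189556 (mod 746343); the smallest non-negative solution is x = 189556.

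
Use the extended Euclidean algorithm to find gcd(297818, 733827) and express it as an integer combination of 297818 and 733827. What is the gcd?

1

Repeated division:
733827 = 2×297818 + 138191
297818 = 2×138191 + 21436
138191 = 6×21436 + 9575
21436 = 2×9575 + 2286
9575 = 4×2286 + 431
2286 = 5×431 + 131
431 = 3×131 + 38
131 = 3×38 + 17
38 = 2×17 + 4
17 = 4×4 + 1
4 = 4×1 + 0
gcd(297818, 733827) = 1.
Express as a combination:
1 = 17 − 4·4
1 = −4·38 + 9·17
1 = 9·131 − 31·38
1 = −31·431 + 102·131
1 = 102·2286 − 541·431
1 = −541·9575 + 2266·2286
1 = 2266·21436 − 5073·9575
1 = −5073·138191 + 32704·21436
1 = 32704·297818 − 70481·138191
1 = −70481·733827 + 173666·297818
So 1 = (-70481)·733827 + (173666)·297818.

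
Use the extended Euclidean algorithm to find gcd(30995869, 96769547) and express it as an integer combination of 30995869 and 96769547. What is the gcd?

Repeated division:
96769547 = 3·30995869 + 3781940
30995869 = 8·3781940 + 740349
3781940 = 5·740349 + 80195
740349 = 9·80195 + 18594
80195 = 4·18594 + 5819
18594 = 3·5819 + 1137
5819 = 5·1137 + 134
1137 = 8·134 + 65
134 = 2·65 + 4
65 = 16·4 + 1
4 = 4·1 + 0
gcd(30995869, 96769547) = 1.
Back-substituting:
1 = 65 − 16·4
1 = −16·134 + 33·65
1 = 33·1137 − 280·134
1 = −280·5819 + 1433·1137
1 = 1433·18594 − 4579·5819
1 = −4579·80195 + 19749·18594
1 = 19749·740349 − 182320·80195
1 = −182320·3781940 + 931349·740349
1 = 931349·30995869 − 7633112·3781940
1 = −7633112·96769547 + 23830685·30995869
So 1 = (-7633112)·96769547 + (23830685)·30995869.

1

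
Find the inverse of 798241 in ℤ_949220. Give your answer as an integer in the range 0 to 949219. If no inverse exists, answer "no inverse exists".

Run Euclid on (949220, 798241):
949220 = 1*798241 + 150979
798241 = 5*150979 + 43346
150979 = 3*43346 + 20941
43346 = 2*20941 + 1464
20941 = 14*1464 + 445
1464 = 3*445 + 129
445 = 3*129 + 58
129 = 2*58 + 13
58 = 4*13 + 6
13 = 2*6 + 1
6 = 6*1 + 0
Since gcd(798241, 949220) = 1, back-substitute to write 1 as a combination:
1 = 13 − 2·6
1 = −2·58 + 9·13
1 = 9·129 − 20·58
1 = −20·445 + 69·129
1 = 69·1464 − 227·445
1 = −227·20941 + 3247·1464
1 = 3247·43346 − 6721·20941
1 = −6721·150979 + 23410·43346
1 = 23410·798241 − 123771·150979
1 = −123771·949220 + 147181·798241
So 798241·147181 ≡ 1 (mod 949220).

147181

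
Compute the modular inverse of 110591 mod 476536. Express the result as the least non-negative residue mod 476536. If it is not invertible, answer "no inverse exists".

253287

Run Euclid on (476536, 110591):
476536 = 4*110591 + 34172
110591 = 3*34172 + 8075
34172 = 4*8075 + 1872
8075 = 4*1872 + 587
1872 = 3*587 + 111
587 = 5*111 + 32
111 = 3*32 + 15
32 = 2*15 + 2
15 = 7*2 + 1
2 = 2*1 + 0
The gcd is 1. Working backward:
1 = 15 − 7·2
1 = −7·32 + 15·15
1 = 15·111 − 52·32
1 = −52·587 + 275·111
1 = 275·1872 − 877·587
1 = −877·8075 + 3783·1872
1 = 3783·34172 − 16009·8075
1 = −16009·110591 + 51810·34172
1 = 51810·476536 − 223249·110591
Thus 110591·(-223249) ≡ 1 (mod 476536); reducing, -223249 mod 476536 = 253287.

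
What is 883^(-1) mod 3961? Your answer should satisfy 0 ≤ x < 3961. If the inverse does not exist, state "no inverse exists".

Extended Euclidean algorithm:
3961 = 4·883 + 429
883 = 2·429 + 25
429 = 17·25 + 4
25 = 6·4 + 1
4 = 4·1 + 0
gcd = 1, so the inverse exists. Back-substitute:
1 = 25 − 6·4
1 = −6·429 + 103·25
1 = 103·883 − 212·429
1 = −212·3961 + 951·883
So 883·951 ≡ 1 (mod 3961).

951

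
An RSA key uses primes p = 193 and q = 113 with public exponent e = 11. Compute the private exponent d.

φ(n) = (p−1)(q−1) = 192·112 = 21504.
Need d with 11·d ≡ 1 (mod 21504). Apply the extended Euclidean algorithm:
21504 = 1954*11 + 10
11 = 1*10 + 1
10 = 10*1 + 0
Back-substitute:
1 = 11 − 10
1 = −21504 + 1955·11
So 11·1955 ≡ 1 (mod 21504), hence d = 1955.

1955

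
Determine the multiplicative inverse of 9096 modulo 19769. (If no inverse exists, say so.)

8048

Apply the Euclidean algorithm to 19769 and 9096:
19769 = 2*9096 + 1577
9096 = 5*1577 + 1211
1577 = 1*1211 + 366
1211 = 3*366 + 113
366 = 3*113 + 27
113 = 4*27 + 5
27 = 5*5 + 2
5 = 2*2 + 1
2 = 2*1 + 0
Since gcd(9096, 19769) = 1, back-substitute to write 1 as a combination:
1 = 5 − 2·2
1 = −2·27 + 11·5
1 = 11·113 − 46·27
1 = −46·366 + 149·113
1 = 149·1211 − 493·366
1 = −493·1577 + 642·1211
1 = 642·9096 − 3703·1577
1 = −3703·19769 + 8048·9096
So 9096·8048 ≡ 1 (mod 19769).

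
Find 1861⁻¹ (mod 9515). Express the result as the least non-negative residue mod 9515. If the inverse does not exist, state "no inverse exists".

gcd(9515, 1861) by repeated division:
9515 = 5*1861 + 210
1861 = 8*210 + 181
210 = 1*181 + 29
181 = 6*29 + 7
29 = 4*7 + 1
7 = 7*1 + 0
The gcd is 1. Working backward:
1 = 29 − 4·7
1 = −4·181 + 25·29
1 = 25·210 − 29·181
1 = −29·1861 + 257·210
1 = 257·9515 − 1314·1861
Thus 1861·(-1314) ≡ 1 (mod 9515); reducing, -1314 mod 9515 = 8201.

8201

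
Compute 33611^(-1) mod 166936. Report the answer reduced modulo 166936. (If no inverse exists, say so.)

gcd(166936, 33611) by repeated division:
166936 = 4*33611 + 32492
33611 = 1*32492 + 1119
32492 = 29*1119 + 41
1119 = 27*41 + 12
41 = 3*12 + 5
12 = 2*5 + 2
5 = 2*2 + 1
2 = 2*1 + 0
The gcd is 1. Working backward:
1 = 5 − 2·2
1 = −2·12 + 5·5
1 = 5·41 − 17·12
1 = −17·1119 + 464·41
1 = 464·32492 − 13473·1119
1 = −13473·33611 + 13937·32492
1 = 13937·166936 − 69221·33611
Thus 33611·(-69221) ≡ 1 (mod 166936); reducing, -69221 mod 166936 = 97715.

97715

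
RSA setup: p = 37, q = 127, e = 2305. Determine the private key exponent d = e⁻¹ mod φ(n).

2881

φ(n) = (p−1)(q−1) = 36·126 = 4536.
Need d with 2305·d ≡ 1 (mod 4536). Apply the extended Euclidean algorithm:
4536 = 1·2305 + 2231
2305 = 1·2231 + 74
2231 = 30·74 + 11
74 = 6·11 + 8
11 = 1·8 + 3
8 = 2·3 + 2
3 = 1·2 + 1
2 = 2·1 + 0
Back-substitute:
1 = 3 − 2
1 = −8 + 3·3
1 = 3·11 − 4·8
1 = −4·74 + 27·11
1 = 27·2231 − 814·74
1 = −814·2305 + 841·2231
1 = 841·4536 − 1655·2305
So 2305·(-1655) ≡ 1 (mod 4536), hence d ≡ -1655 ≡ 2881 (mod 4536).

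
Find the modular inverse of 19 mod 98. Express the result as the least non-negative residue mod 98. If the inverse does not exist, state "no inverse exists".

gcd(98, 19) by repeated division:
98 = 5×19 + 3
19 = 6×3 + 1
3 = 3×1 + 0
Since gcd(19, 98) = 1, back-substitute to write 1 as a combination:
1 = 19 − 6·3
1 = −6·98 + 31·19
So 19·31 ≡ 1 (mod 98).

31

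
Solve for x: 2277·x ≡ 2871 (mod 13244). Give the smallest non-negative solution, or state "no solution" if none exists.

First find gcd(2277, 13244):
13244 = 5×2277 + 1859
2277 = 1×1859 + 418
1859 = 4×418 + 187
418 = 2×187 + 44
187 = 4×44 + 11
44 = 4×11 + 0
gcd = 11 and 11 | 2871, so solutions exist. Divide through by 11: 207x ≡ 261 (mod 1204).
Now find 207⁻¹ mod 1204:
1204 = 5·207 + 169
207 = 1·169 + 38
169 = 4·38 + 17
38 = 2·17 + 4
17 = 4·4 + 1
4 = 4·1 + 0
Back-substitute:
1 = 17 − 4·4
1 = −4·38 + 9·17
1 = 9·169 − 40·38
1 = −40·207 + 49·169
1 = 49·1204 − 285·207
So 207·(-285) ≡ 1 (mod 1204), i.e. 207⁻¹ ≡ 919.
Then x ≡ 919·261 ≡ 263 (mod 1204); the smallest non-negative solution is x = 263.

263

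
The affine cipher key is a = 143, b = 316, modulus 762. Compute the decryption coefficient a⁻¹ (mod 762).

389

gcd(762, 143) by repeated division:
762 = 5·143 + 47
143 = 3·47 + 2
47 = 23·2 + 1
2 = 2·1 + 0
Since gcd(143, 762) = 1, back-substitute to write 1 as a combination:
1 = 47 − 23·2
1 = −23·143 + 70·47
1 = 70·762 − 373·143
Hence 143⁻¹ ≡ -373 ≡ 389 (mod 762).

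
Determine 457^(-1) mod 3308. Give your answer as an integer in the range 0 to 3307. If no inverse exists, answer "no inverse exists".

Apply the Euclidean algorithm to 3308 and 457:
3308 = 7×457 + 109
457 = 4×109 + 21
109 = 5×21 + 4
21 = 5×4 + 1
4 = 4×1 + 0
gcd = 1, so the inverse exists. Back-substitute:
1 = 21 − 5·4
1 = −5·109 + 26·21
1 = 26·457 − 109·109
1 = −109·3308 + 789·457
So 457·789 ≡ 1 (mod 3308).

789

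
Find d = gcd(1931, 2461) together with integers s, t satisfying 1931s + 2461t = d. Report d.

1

Euclidean algorithm:
2461 = 1·1931 + 530
1931 = 3·530 + 341
530 = 1·341 + 189
341 = 1·189 + 152
189 = 1·152 + 37
152 = 4·37 + 4
37 = 9·4 + 1
4 = 4·1 + 0
gcd(1931, 2461) = 1.
Working backward:
1 = 37 − 9·4
1 = −9·152 + 37·37
1 = 37·189 − 46·152
1 = −46·341 + 83·189
1 = 83·530 − 129·341
1 = −129·1931 + 470·530
1 = 470·2461 − 599·1931
So 1 = (470)·2461 + (-599)·1931.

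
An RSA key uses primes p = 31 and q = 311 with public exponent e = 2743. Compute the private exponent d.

φ(n) = (p−1)(q−1) = 30·310 = 9300.
Need d with 2743·d ≡ 1 (mod 9300). Apply the extended Euclidean algorithm:
9300 = 3*2743 + 1071
2743 = 2*1071 + 601
1071 = 1*601 + 470
601 = 1*470 + 131
470 = 3*131 + 77
131 = 1*77 + 54
77 = 1*54 + 23
54 = 2*23 + 8
23 = 2*8 + 7
8 = 1*7 + 1
7 = 7*1 + 0
Back-substitute:
1 = 8 − 7
1 = −23 + 3·8
1 = 3·54 − 7·23
1 = −7·77 + 10·54
1 = 10·131 − 17·77
1 = −17·470 + 61·131
1 = 61·601 − 78·470
1 = −78·1071 + 139·601
1 = 139·2743 − 356·1071
1 = −356·9300 + 1207·2743
So 2743·1207 ≡ 1 (mod 9300), hence d = 1207.

1207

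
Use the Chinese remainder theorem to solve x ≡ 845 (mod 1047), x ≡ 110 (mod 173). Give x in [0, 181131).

Write x = 845 + 1047·k. Then 1047·k ≡ 110 − 845 ≡ 130 (mod 173).
Need 1047⁻¹ mod 173. Extended Euclid on (173, 9):
173 = 19×9 + 2
9 = 4×2 + 1
2 = 2×1 + 0
Back-substitute:
1 = 9 − 4·2
1 = −4·173 + 77·9
1047⁻¹ ≡ 77 (mod 173), so k ≡ 77·130 ≡ 149 (mod 173).
x = 845 + 1047·149 = 156848.

156848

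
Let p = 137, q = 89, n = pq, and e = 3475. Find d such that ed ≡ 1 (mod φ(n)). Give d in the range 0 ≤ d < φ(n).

923

φ(n) = (p−1)(q−1) = 136·88 = 11968.
Need d with 3475·d ≡ 1 (mod 11968). Apply the extended Euclidean algorithm:
11968 = 3*3475 + 1543
3475 = 2*1543 + 389
1543 = 3*389 + 376
389 = 1*376 + 13
376 = 28*13 + 12
13 = 1*12 + 1
12 = 12*1 + 0
Back-substitute:
1 = 13 − 12
1 = −376 + 29·13
1 = 29·389 − 30·376
1 = −30·1543 + 119·389
1 = 119·3475 − 268·1543
1 = −268·11968 + 923·3475
So 3475·923 ≡ 1 (mod 11968), hence d = 923.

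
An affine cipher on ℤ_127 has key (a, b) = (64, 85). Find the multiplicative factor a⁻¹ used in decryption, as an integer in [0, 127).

2

Apply the Euclidean algorithm to 127 and 64:
127 = 1·64 + 63
64 = 1·63 + 1
63 = 63·1 + 0
Since gcd(64, 127) = 1, back-substitute to write 1 as a combination:
1 = 64 − 63
1 = −127 + 2·64
So 64·2 ≡ 1 (mod 127).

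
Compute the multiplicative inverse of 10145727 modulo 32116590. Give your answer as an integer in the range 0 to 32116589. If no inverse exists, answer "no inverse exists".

no inverse exists

Compute gcd(10145727, 32116590):
32116590 = 3*10145727 + 1679409
10145727 = 6*1679409 + 69273
1679409 = 24*69273 + 16857
69273 = 4*16857 + 1845
16857 = 9*1845 + 252
1845 = 7*252 + 81
252 = 3*81 + 9
81 = 9*9 + 0
The gcd is 9, not 1, hence no inverse exists.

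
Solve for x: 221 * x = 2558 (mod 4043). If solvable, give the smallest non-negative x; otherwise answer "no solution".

no solution

gcd(221, 4043):
4043 = 18·221 + 65
221 = 3·65 + 26
65 = 2·26 + 13
26 = 2·13 + 0
gcd = 13, but 13 ∤ 2558, so the congruence has no solution.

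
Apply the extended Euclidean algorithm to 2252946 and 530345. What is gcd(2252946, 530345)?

1

Repeated division:
2252946 = 4·530345 + 131566
530345 = 4·131566 + 4081
131566 = 32·4081 + 974
4081 = 4·974 + 185
974 = 5·185 + 49
185 = 3·49 + 38
49 = 1·38 + 11
38 = 3·11 + 5
11 = 2·5 + 1
5 = 5·1 + 0
gcd(2252946, 530345) = 1.
Express as a combination:
1 = 11 − 2·5
1 = −2·38 + 7·11
1 = 7·49 − 9·38
1 = −9·185 + 34·49
1 = 34·974 − 179·185
1 = −179·4081 + 750·974
1 = 750·131566 − 24179·4081
1 = −24179·530345 + 97466·131566
1 = 97466·2252946 − 414043·530345
So 1 = (97466)·2252946 + (-414043)·530345.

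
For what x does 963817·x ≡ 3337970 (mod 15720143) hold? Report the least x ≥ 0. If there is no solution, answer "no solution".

First find gcd(963817, 15720143):
15720143 = 16*963817 + 299071
963817 = 3*299071 + 66604
299071 = 4*66604 + 32655
66604 = 2*32655 + 1294
32655 = 25*1294 + 305
1294 = 4*305 + 74
305 = 4*74 + 9
74 = 8*9 + 2
9 = 4*2 + 1
2 = 2*1 + 0
gcd = 1, so a unique solution mod 15720143 exists.
Back-substitute for the Bézout coefficients:
1 = 9 − 4·2
1 = −4·74 + 33·9
1 = 33·305 − 136·74
1 = −136·1294 + 577·305
1 = 577·32655 − 14561·1294
1 = −14561·66604 + 29699·32655
1 = 29699·299071 − 133357·66604
1 = −133357·963817 + 429770·299071
1 = 429770·15720143 − 7009677·963817
So 963817·(-7009677) ≡ 1 (mod 15720143), giving 963817⁻¹ ≡ 8710466.
x ≡ 963817⁻¹·3337970 ≡ 8710466·3337970 ≡ 5107655 (mod 15720143).

5107655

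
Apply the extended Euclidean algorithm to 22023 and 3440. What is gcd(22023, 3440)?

1

Euclidean algorithm:
22023 = 6·3440 + 1383
3440 = 2·1383 + 674
1383 = 2·674 + 35
674 = 19·35 + 9
35 = 3·9 + 8
9 = 1·8 + 1
8 = 8·1 + 0
gcd(22023, 3440) = 1.
Express as a combination:
1 = 9 − 8
1 = −35 + 4·9
1 = 4·674 − 77·35
1 = −77·1383 + 158·674
1 = 158·3440 − 393·1383
1 = −393·22023 + 2516·3440
So 1 = (-393)·22023 + (2516)·3440.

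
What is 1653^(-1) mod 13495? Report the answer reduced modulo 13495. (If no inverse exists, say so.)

12997

Apply the Euclidean algorithm to 13495 and 1653:
13495 = 8*1653 + 271
1653 = 6*271 + 27
271 = 10*27 + 1
27 = 27*1 + 0
The gcd is 1. Working backward:
1 = 271 − 10·27
1 = −10·1653 + 61·271
1 = 61·13495 − 498·1653
So 1653·(-498) ≡ 1 (mod 13495), and -498 ≡ 12997 (mod 13495).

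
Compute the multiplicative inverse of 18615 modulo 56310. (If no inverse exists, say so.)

Compute gcd(18615, 56310):
56310 = 3×18615 + 465
18615 = 40×465 + 15
465 = 31×15 + 0
gcd(18615, 56310) = 15 ≠ 1, so 18615 has no multiplicative inverse modulo 56310.

no inverse exists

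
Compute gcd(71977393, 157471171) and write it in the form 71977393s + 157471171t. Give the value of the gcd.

Repeated division:
157471171 = 2*71977393 + 13516385
71977393 = 5*13516385 + 4395468
13516385 = 3*4395468 + 329981
4395468 = 13*329981 + 105715
329981 = 3*105715 + 12836
105715 = 8*12836 + 3027
12836 = 4*3027 + 728
3027 = 4*728 + 115
728 = 6*115 + 38
115 = 3*38 + 1
38 = 38*1 + 0
gcd(71977393, 157471171) = 1.
Back-substituting:
1 = 115 − 3·38
1 = −3·728 + 19·115
1 = 19·3027 − 79·728
1 = −79·12836 + 335·3027
1 = 335·105715 − 2759·12836
1 = −2759·329981 + 8612·105715
1 = 8612·4395468 − 114715·329981
1 = −114715·13516385 + 352757·4395468
1 = 352757·71977393 − 1878500·13516385
1 = −1878500·157471171 + 4109757·71977393
So 1 = (-1878500)·157471171 + (4109757)·71977393.

1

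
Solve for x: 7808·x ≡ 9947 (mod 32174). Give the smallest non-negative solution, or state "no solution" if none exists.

no solution

gcd(7808, 32174):
32174 = 4·7808 + 942
7808 = 8·942 + 272
942 = 3·272 + 126
272 = 2·126 + 20
126 = 6·20 + 6
20 = 3·6 + 2
6 = 3·2 + 0
gcd = 2, but 2 ∤ 9947, so the congruence has no solution.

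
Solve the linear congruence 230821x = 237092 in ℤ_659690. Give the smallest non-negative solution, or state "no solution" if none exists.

First find gcd(230821, 659690):
659690 = 2·230821 + 198048
230821 = 1·198048 + 32773
198048 = 6·32773 + 1410
32773 = 23·1410 + 343
1410 = 4·343 + 38
343 = 9·38 + 1
38 = 38·1 + 0
gcd = 1, so a unique solution mod 659690 exists.
Back-substitute for the Bézout coefficients:
1 = 343 − 9·38
1 = −9·1410 + 37·343
1 = 37·32773 − 860·1410
1 = −860·198048 + 5197·32773
1 = 5197·230821 − 6057·198048
1 = −6057·659690 + 17311·230821
So 230821·(17311) ≡ 1 (mod 659690), giving 230821⁻¹ ≡ 17311.
x ≡ 230821⁻¹·237092 ≡ 17311·237092 ≡ 368122 (mod 659690).

368122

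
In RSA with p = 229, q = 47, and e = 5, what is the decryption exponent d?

φ(n) = (p−1)(q−1) = 228·46 = 10488.
Need d with 5·d ≡ 1 (mod 10488). Apply the extended Euclidean algorithm:
10488 = 2097×5 + 3
5 = 1×3 + 2
3 = 1×2 + 1
2 = 2×1 + 0
Back-substitute:
1 = 3 − 2
1 = −5 + 2·3
1 = 2·10488 − 4195·5
So 5·(-4195) ≡ 1 (mod 10488), hence d ≡ -4195 ≡ 6293 (mod 10488).

6293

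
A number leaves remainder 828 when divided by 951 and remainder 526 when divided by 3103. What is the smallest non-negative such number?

Write x = 828 + 951·k. Then 951·k ≡ 526 − 828 ≡ 2801 (mod 3103).
Need 951⁻¹ mod 3103. Extended Euclid on (3103, 951):
3103 = 3·951 + 250
951 = 3·250 + 201
250 = 1·201 + 49
201 = 4·49 + 5
49 = 9·5 + 4
5 = 1·4 + 1
4 = 4·1 + 0
Back-substitute:
1 = 5 − 4
1 = −49 + 10·5
1 = 10·201 − 41·49
1 = −41·250 + 51·201
1 = 51·951 − 194·250
1 = −194·3103 + 633·951
951⁻¹ ≡ 633 (mod 3103), so k ≡ 633·2801 ≡ 1220 (mod 3103).
x = 828 + 951·1220 = 1161048.

1161048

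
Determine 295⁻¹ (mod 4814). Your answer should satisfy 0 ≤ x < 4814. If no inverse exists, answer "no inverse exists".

1485

Apply the Euclidean algorithm to 4814 and 295:
4814 = 16·295 + 94
295 = 3·94 + 13
94 = 7·13 + 3
13 = 4·3 + 1
3 = 3·1 + 0
Since gcd(295, 4814) = 1, back-substitute to write 1 as a combination:
1 = 13 − 4·3
1 = −4·94 + 29·13
1 = 29·295 − 91·94
1 = −91·4814 + 1485·295
So 295·1485 ≡ 1 (mod 4814).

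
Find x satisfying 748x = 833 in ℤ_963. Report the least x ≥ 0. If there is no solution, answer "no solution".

First find gcd(748, 963):
963 = 1·748 + 215
748 = 3·215 + 103
215 = 2·103 + 9
103 = 11·9 + 4
9 = 2·4 + 1
4 = 4·1 + 0
gcd = 1, so a unique solution mod 963 exists.
Back-substitute for the Bézout coefficients:
1 = 9 − 2·4
1 = −2·103 + 23·9
1 = 23·215 − 48·103
1 = −48·748 + 167·215
1 = 167·963 − 215·748
So 748·(-215) ≡ 1 (mod 963), giving 748⁻¹ ≡ 748.
x ≡ 748⁻¹·833 ≡ 748·833 ≡ 23 (mod 963).

23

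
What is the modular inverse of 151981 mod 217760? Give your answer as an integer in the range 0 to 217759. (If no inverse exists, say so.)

gcd(217760, 151981) by repeated division:
217760 = 1·151981 + 65779
151981 = 2·65779 + 20423
65779 = 3·20423 + 4510
20423 = 4·4510 + 2383
4510 = 1·2383 + 2127
2383 = 1·2127 + 256
2127 = 8·256 + 79
256 = 3·79 + 19
79 = 4·19 + 3
19 = 6·3 + 1
3 = 3·1 + 0
gcd = 1, so the inverse exists. Back-substitute:
1 = 19 − 6·3
1 = −6·79 + 25·19
1 = 25·256 − 81·79
1 = −81·2127 + 673·256
1 = 673·2383 − 754·2127
1 = −754·4510 + 1427·2383
1 = 1427·20423 − 6462·4510
1 = −6462·65779 + 20813·20423
1 = 20813·151981 − 48088·65779
1 = −48088·217760 + 68901·151981
So 151981·68901 ≡ 1 (mod 217760).

68901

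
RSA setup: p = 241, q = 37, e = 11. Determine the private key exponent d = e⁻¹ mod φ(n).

1571

φ(n) = (p−1)(q−1) = 240·36 = 8640.
Need d with 11·d ≡ 1 (mod 8640). Apply the extended Euclidean algorithm:
8640 = 785×11 + 5
11 = 2×5 + 1
5 = 5×1 + 0
Back-substitute:
1 = 11 − 2·5
1 = −2·8640 + 1571·11
So 11·1571 ≡ 1 (mod 8640), hence d = 1571.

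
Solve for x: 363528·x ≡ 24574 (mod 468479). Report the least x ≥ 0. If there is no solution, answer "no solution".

26720

First find gcd(363528, 468479):
468479 = 1*363528 + 104951
363528 = 3*104951 + 48675
104951 = 2*48675 + 7601
48675 = 6*7601 + 3069
7601 = 2*3069 + 1463
3069 = 2*1463 + 143
1463 = 10*143 + 33
143 = 4*33 + 11
33 = 3*11 + 0
gcd = 11 and 11 | 24574, so solutions exist. Divide through by 11: 33048x ≡ 2234 (mod 42589).
Now find 33048⁻¹ mod 42589:
42589 = 1·33048 + 9541
33048 = 3·9541 + 4425
9541 = 2·4425 + 691
4425 = 6·691 + 279
691 = 2·279 + 133
279 = 2·133 + 13
133 = 10·13 + 3
13 = 4·3 + 1
3 = 3·1 + 0
Back-substitute:
1 = 13 − 4·3
1 = −4·133 + 41·13
1 = 41·279 − 86·133
1 = −86·691 + 213·279
1 = 213·4425 − 1364·691
1 = −1364·9541 + 2941·4425
1 = 2941·33048 − 10187·9541
1 = −10187·42589 + 13128·33048
So 33048⁻¹ ≡ 13128 (mod 42589).
Then x ≡ 13128·2234 ≡ 26720 (mod 42589); the smallest non-negative solution is x = 26720.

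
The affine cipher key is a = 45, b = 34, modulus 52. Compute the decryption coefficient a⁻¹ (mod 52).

gcd(52, 45) by repeated division:
52 = 1*45 + 7
45 = 6*7 + 3
7 = 2*3 + 1
3 = 3*1 + 0
gcd = 1, so the inverse exists. Back-substitute:
1 = 7 − 2·3
1 = −2·45 + 13·7
1 = 13·52 − 15·45
So 45·(-15) ≡ 1 (mod 52), and -15 ≡ 37 (mod 52).

37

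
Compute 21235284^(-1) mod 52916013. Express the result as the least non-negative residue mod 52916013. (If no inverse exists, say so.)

Euclidean algorithm on 52916013, 21235284:
52916013 = 2*21235284 + 10445445
21235284 = 2*10445445 + 344394
10445445 = 30*344394 + 113625
344394 = 3*113625 + 3519
113625 = 32*3519 + 1017
3519 = 3*1017 + 468
1017 = 2*468 + 81
468 = 5*81 + 63
81 = 1*63 + 18
63 = 3*18 + 9
18 = 2*9 + 0
The gcd is 9, not 1, hence no inverse exists.

no inverse exists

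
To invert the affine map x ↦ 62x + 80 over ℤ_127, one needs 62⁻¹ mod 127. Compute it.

84

Run Euclid on (127, 62):
127 = 2*62 + 3
62 = 20*3 + 2
3 = 1*2 + 1
2 = 2*1 + 0
gcd = 1, so the inverse exists. Back-substitute:
1 = 3 − 2
1 = −62 + 21·3
1 = 21·127 − 43·62
Thus 62·(-43) ≡ 1 (mod 127); reducing, -43 mod 127 = 84.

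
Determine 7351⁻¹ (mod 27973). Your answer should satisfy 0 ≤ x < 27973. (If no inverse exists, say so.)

Extended Euclidean algorithm:
27973 = 3·7351 + 5920
7351 = 1·5920 + 1431
5920 = 4·1431 + 196
1431 = 7·196 + 59
196 = 3·59 + 19
59 = 3·19 + 2
19 = 9·2 + 1
2 = 2·1 + 0
Since gcd(7351, 27973) = 1, back-substitute to write 1 as a combination:
1 = 19 − 9·2
1 = −9·59 + 28·19
1 = 28·196 − 93·59
1 = −93·1431 + 679·196
1 = 679·5920 − 2809·1431
1 = −2809·7351 + 3488·5920
1 = 3488·27973 − 13273·7351
So 7351·(-13273) ≡ 1 (mod 27973), and -13273 ≡ 14700 (mod 27973).

14700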